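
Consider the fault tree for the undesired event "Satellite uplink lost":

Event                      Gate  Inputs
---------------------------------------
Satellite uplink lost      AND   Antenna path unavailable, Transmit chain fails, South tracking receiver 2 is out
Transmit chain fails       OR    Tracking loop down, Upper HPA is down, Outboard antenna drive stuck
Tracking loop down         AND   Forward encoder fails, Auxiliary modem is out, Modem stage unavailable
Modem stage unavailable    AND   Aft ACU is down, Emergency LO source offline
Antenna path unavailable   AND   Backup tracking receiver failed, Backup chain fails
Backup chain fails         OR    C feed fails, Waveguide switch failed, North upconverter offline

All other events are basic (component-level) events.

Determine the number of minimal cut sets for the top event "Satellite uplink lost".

Backup chain fails [OR]: union of children's cut sets → 3 cut set(s).
Antenna path unavailable [AND]: one cut set from each child combined → 1 × 3 = 3 cut set(s).
Modem stage unavailable [AND]: one cut set from each child combined → 1 × 1 = 1 cut set(s).
Tracking loop down [AND]: one cut set from each child combined → 1 × 1 × 1 = 1 cut set(s).
Transmit chain fails [OR]: union of children's cut sets → 3 cut set(s).
Satellite uplink lost [AND]: one cut set from each child combined → 3 × 3 × 1 = 9 cut set(s).
Minimal cut sets: {Aft ACU is down, Auxiliary modem is out, Backup tracking receiver failed, C feed fails, Emergency LO source offline, Forward encoder fails, South tracking receiver 2 is out}; {Backup tracking receiver failed, C feed fails, South tracking receiver 2 is out, Upper HPA is down}; {Backup tracking receiver failed, C feed fails, Outboard antenna drive stuck, South tracking receiver 2 is out}; {Aft ACU is down, Auxiliary modem is out, Backup tracking receiver failed, Emergency LO source offline, Forward encoder fails, South tracking receiver 2 is out, Waveguide switch failed}; {Backup tracking receiver failed, South tracking receiver 2 is out, Upper HPA is down, Waveguide switch failed}; {Backup tracking receiver failed, Outboard antenna drive stuck, South tracking receiver 2 is out, Waveguide switch failed}; {Aft ACU is down, Auxiliary modem is out, Backup tracking receiver failed, Emergency LO source offline, Forward encoder fails, North upconverter offline, South tracking receiver 2 is out}; {Backup tracking receiver failed, North upconverter offline, South tracking receiver 2 is out, Upper HPA is down}; {Backup tracking receiver failed, North upconverter offline, Outboard antenna drive stuck, South tracking receiver 2 is out}.

9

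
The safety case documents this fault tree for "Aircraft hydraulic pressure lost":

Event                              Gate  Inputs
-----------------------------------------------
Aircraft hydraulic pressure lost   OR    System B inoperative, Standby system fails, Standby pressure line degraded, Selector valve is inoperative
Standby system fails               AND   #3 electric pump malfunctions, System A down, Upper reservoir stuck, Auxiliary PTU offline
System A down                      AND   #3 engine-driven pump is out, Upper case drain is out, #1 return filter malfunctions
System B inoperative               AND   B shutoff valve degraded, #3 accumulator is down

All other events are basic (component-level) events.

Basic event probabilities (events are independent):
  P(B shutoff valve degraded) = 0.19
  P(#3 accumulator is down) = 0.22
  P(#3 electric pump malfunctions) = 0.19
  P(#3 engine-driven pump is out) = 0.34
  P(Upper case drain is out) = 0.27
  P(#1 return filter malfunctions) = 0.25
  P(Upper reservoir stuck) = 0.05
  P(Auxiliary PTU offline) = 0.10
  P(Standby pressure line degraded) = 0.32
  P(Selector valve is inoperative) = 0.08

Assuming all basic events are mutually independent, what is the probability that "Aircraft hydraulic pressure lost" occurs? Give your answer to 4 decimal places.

P(System B inoperative) [AND] = 0.19 × 0.22 = 0.041800
P(System A down) [AND] = 0.34 × 0.27 × 0.25 = 0.022950
P(Standby system fails) [AND] = 0.19 × 0.022950 × 0.05 × 0.10 = 0.000022
P(Aircraft hydraulic pressure lost) [OR] = 1 − (1−0.041800) × (1−0.000022) × (1−0.32) × (1−0.08) = 0.400563
Rounded to 4 decimal places: P(Aircraft hydraulic pressure lost) ≈ 0.4006.

0.4006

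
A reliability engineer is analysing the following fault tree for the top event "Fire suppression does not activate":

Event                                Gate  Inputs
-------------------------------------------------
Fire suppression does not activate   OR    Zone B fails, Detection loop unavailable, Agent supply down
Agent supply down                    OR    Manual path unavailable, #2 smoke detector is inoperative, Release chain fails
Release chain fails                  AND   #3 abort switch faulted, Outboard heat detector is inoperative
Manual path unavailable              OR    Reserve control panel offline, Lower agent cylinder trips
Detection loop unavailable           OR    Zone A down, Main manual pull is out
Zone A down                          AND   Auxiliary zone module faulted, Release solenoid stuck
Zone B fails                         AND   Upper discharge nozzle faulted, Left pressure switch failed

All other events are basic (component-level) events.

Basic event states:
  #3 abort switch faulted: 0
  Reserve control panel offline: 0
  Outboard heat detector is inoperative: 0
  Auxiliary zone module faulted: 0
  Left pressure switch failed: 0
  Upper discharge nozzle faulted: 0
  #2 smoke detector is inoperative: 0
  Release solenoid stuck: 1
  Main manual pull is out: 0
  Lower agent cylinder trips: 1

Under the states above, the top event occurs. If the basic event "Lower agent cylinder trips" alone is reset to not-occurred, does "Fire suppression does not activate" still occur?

Counterfactual: set "Lower agent cylinder trips" to not occurred.
Zone B fails [AND]: Upper discharge nozzle faulted=not, Left pressure switch failed=not → not all inputs occur → does not occur.
Zone A down [AND]: Auxiliary zone module faulted=not, Release solenoid stuck=occurs → not all inputs occur → does not occur.
Detection loop unavailable [OR]: Zone A down=not, Main manual pull is out=not → no input occurs → does not occur.
Manual path unavailable [OR]: Reserve control panel offline=not, Lower agent cylinder trips=not → no input occurs → does not occur.
Release chain fails [AND]: #3 abort switch faulted=not, Outboard heat detector is inoperative=not → not all inputs occur → does not occur.
Agent supply down [OR]: Manual path unavailable=not, #2 smoke detector is inoperative=not, Release chain fails=not → no input occurs → does not occur.
Fire suppression does not activate [OR]: Zone B fails=not, Detection loop unavailable=not, Agent supply down=not → no input occurs → does not occur.

No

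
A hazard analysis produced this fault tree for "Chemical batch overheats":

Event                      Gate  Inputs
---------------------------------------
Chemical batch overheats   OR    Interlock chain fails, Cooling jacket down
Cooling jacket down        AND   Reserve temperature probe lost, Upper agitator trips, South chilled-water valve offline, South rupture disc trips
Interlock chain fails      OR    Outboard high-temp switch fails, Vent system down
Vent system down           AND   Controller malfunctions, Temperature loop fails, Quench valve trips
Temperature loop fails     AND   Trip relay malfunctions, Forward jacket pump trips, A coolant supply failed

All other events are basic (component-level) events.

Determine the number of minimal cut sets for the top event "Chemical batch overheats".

3

Temperature loop fails [AND]: one cut set from each child combined → 1 × 1 × 1 = 1 cut set(s).
Vent system down [AND]: one cut set from each child combined → 1 × 1 × 1 = 1 cut set(s).
Interlock chain fails [OR]: union of children's cut sets → 2 cut set(s).
Cooling jacket down [AND]: one cut set from each child combined → 1 × 1 × 1 × 1 = 1 cut set(s).
Chemical batch overheats [OR]: union of children's cut sets → 3 cut set(s).
Minimal cut sets: {Outboard high-temp switch fails}; {A coolant supply failed, Controller malfunctions, Forward jacket pump trips, Quench valve trips, Trip relay malfunctions}; {Reserve temperature probe lost, South chilled-water valve offline, South rupture disc trips, Upper agitator trips}.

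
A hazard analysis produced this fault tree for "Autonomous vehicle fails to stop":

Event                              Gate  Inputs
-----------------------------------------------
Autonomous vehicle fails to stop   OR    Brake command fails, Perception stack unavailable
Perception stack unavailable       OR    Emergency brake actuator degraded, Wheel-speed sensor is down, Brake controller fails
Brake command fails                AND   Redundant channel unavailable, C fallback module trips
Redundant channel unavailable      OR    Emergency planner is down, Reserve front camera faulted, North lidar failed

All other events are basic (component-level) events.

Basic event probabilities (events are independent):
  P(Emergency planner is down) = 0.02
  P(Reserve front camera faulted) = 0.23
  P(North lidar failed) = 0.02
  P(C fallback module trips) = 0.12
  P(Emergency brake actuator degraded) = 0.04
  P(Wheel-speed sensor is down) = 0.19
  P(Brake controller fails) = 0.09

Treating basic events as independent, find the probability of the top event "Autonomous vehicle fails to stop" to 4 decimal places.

0.3145

P(Redundant channel unavailable) [OR] = 1 − (1−0.02) × (1−0.23) × (1−0.02) = 0.260492
P(Brake command fails) [AND] = 0.260492 × 0.12 = 0.031259
P(Perception stack unavailable) [OR] = 1 − (1−0.04) × (1−0.19) × (1−0.09) = 0.292384
P(Autonomous vehicle fails to stop) [OR] = 1 − (1−0.031259) × (1−0.292384) = 0.314503
Rounded to 4 decimal places: P(Autonomous vehicle fails to stop) ≈ 0.3145.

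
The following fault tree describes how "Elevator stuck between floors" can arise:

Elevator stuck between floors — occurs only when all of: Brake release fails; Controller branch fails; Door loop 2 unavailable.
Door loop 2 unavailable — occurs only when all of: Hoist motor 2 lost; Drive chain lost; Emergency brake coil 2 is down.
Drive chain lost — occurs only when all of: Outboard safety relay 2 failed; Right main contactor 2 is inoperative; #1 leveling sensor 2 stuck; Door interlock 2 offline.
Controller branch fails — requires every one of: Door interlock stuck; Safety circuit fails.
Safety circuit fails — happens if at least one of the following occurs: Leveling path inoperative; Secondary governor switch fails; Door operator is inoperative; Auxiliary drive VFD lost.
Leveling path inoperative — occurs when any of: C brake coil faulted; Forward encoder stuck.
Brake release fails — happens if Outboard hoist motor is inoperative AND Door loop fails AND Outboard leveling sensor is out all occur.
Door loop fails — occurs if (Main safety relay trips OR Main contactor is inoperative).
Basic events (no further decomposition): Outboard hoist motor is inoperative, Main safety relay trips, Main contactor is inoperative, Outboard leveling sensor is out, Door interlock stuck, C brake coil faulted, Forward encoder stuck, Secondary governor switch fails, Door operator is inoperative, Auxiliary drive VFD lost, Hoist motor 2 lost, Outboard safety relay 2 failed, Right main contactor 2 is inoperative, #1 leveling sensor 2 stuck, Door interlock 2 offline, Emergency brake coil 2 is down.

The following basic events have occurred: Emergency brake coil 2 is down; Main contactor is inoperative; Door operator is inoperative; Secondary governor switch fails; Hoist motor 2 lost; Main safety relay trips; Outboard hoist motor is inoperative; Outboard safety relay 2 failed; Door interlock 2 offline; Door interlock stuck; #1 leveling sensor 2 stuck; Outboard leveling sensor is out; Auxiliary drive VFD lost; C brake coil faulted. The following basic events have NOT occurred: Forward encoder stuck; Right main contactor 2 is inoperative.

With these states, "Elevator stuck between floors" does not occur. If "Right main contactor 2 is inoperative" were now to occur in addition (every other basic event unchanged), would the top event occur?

Counterfactual: set "Right main contactor 2 is inoperative" to occurred.
Door loop fails [OR]: Main safety relay trips=occurs, Main contactor is inoperative=occurs → at least one input occurs → occurs.
Brake release fails [AND]: Outboard hoist motor is inoperative=occurs, Door loop fails=occurs, Outboard leveling sensor is out=occurs → all inputs occur → occurs.
Leveling path inoperative [OR]: C brake coil faulted=occurs, Forward encoder stuck=not → at least one input occurs → occurs.
Safety circuit fails [OR]: Leveling path inoperative=occurs, Secondary governor switch fails=occurs, Door operator is inoperative=occurs, Auxiliary drive VFD lost=occurs → at least one input occurs → occurs.
Controller branch fails [AND]: Door interlock stuck=occurs, Safety circuit fails=occurs → all inputs occur → occurs.
Drive chain lost [AND]: Outboard safety relay 2 failed=occurs, Right main contactor 2 is inoperative=occurs, #1 leveling sensor 2 stuck=occurs, Door interlock 2 offline=occurs → all inputs occur → occurs.
Door loop 2 unavailable [AND]: Hoist motor 2 lost=occurs, Drive chain lost=occurs, Emergency brake coil 2 is down=occurs → all inputs occur → occurs.
Elevator stuck between floors [AND]: Brake release fails=occurs, Controller branch fails=occurs, Door loop 2 unavailable=occurs → all inputs occur → occurs.

Yes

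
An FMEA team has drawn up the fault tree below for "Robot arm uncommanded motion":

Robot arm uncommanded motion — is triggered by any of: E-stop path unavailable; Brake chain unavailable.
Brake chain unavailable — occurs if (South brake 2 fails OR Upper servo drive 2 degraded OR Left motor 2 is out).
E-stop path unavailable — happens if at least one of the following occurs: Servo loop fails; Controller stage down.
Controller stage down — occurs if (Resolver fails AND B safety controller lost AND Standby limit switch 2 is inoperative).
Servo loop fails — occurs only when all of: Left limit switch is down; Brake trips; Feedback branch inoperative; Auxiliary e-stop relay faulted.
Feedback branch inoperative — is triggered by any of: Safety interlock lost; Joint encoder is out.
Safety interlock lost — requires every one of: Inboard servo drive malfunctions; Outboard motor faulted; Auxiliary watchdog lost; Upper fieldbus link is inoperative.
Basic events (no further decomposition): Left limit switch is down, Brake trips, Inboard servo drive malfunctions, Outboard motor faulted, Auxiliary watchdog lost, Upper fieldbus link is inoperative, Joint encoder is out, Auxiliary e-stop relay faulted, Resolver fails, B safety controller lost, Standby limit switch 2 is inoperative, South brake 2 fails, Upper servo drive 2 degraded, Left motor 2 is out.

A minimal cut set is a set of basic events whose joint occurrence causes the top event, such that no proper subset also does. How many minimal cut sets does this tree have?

6

Safety interlock lost [AND]: one cut set from each child combined → 1 × 1 × 1 × 1 = 1 cut set(s).
Feedback branch inoperative [OR]: union of children's cut sets → 2 cut set(s).
Servo loop fails [AND]: one cut set from each child combined → 1 × 1 × 2 × 1 = 2 cut set(s).
Controller stage down [AND]: one cut set from each child combined → 1 × 1 × 1 = 1 cut set(s).
E-stop path unavailable [OR]: union of children's cut sets → 3 cut set(s).
Brake chain unavailable [OR]: union of children's cut sets → 3 cut set(s).
Robot arm uncommanded motion [OR]: union of children's cut sets → 6 cut set(s).
Minimal cut sets: {Auxiliary e-stop relay faulted, Auxiliary watchdog lost, Brake trips, Inboard servo drive malfunctions, Left limit switch is down, Outboard motor faulted, Upper fieldbus link is inoperative}; {Auxiliary e-stop relay faulted, Brake trips, Joint encoder is out, Left limit switch is down}; {B safety controller lost, Resolver fails, Standby limit switch 2 is inoperative}; {South brake 2 fails}; {Upper servo drive 2 degraded}; {Left motor 2 is out}.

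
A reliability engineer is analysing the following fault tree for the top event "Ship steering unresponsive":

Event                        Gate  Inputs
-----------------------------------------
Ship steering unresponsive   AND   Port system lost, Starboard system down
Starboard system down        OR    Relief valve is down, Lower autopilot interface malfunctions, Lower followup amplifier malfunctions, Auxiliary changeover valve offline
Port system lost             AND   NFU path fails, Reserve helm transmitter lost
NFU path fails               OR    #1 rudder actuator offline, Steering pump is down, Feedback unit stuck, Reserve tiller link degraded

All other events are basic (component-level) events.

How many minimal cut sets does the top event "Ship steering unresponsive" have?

16

NFU path fails [OR]: union of children's cut sets → 4 cut set(s).
Port system lost [AND]: one cut set from each child combined → 4 × 1 = 4 cut set(s).
Starboard system down [OR]: union of children's cut sets → 4 cut set(s).
Ship steering unresponsive [AND]: one cut set from each child combined → 4 × 4 = 16 cut set(s).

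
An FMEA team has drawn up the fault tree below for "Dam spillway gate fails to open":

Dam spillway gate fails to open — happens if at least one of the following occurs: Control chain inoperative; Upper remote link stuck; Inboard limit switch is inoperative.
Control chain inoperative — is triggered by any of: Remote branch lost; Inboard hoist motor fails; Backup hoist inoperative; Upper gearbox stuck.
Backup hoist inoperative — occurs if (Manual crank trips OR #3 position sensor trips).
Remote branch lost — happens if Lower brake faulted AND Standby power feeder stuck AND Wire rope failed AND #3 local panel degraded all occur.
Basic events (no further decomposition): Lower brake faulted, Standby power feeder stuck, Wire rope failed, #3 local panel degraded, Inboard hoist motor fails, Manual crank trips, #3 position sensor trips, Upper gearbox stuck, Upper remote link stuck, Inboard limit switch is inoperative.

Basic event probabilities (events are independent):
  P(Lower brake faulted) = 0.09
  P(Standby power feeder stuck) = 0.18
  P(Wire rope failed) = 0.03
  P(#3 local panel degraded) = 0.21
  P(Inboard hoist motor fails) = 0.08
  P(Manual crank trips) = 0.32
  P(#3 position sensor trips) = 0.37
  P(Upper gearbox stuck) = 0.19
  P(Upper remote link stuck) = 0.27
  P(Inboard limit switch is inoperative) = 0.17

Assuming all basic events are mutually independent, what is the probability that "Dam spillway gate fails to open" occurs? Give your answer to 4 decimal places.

0.8066

P(Remote branch lost) [AND] = 0.09 × 0.18 × 0.03 × 0.21 = 0.000102
P(Backup hoist inoperative) [OR] = 1 − (1−0.32) × (1−0.37) = 0.571600
P(Control chain inoperative) [OR] = 1 − (1−0.000102) × (1−0.08) × (1−0.571600) × (1−0.19) = 0.680789
P(Dam spillway gate fails to open) [OR] = 1 − (1−0.680789) × (1−0.27) × (1−0.17) = 0.806590
Rounded to 4 decimal places: P(Dam spillway gate fails to open) ≈ 0.8066.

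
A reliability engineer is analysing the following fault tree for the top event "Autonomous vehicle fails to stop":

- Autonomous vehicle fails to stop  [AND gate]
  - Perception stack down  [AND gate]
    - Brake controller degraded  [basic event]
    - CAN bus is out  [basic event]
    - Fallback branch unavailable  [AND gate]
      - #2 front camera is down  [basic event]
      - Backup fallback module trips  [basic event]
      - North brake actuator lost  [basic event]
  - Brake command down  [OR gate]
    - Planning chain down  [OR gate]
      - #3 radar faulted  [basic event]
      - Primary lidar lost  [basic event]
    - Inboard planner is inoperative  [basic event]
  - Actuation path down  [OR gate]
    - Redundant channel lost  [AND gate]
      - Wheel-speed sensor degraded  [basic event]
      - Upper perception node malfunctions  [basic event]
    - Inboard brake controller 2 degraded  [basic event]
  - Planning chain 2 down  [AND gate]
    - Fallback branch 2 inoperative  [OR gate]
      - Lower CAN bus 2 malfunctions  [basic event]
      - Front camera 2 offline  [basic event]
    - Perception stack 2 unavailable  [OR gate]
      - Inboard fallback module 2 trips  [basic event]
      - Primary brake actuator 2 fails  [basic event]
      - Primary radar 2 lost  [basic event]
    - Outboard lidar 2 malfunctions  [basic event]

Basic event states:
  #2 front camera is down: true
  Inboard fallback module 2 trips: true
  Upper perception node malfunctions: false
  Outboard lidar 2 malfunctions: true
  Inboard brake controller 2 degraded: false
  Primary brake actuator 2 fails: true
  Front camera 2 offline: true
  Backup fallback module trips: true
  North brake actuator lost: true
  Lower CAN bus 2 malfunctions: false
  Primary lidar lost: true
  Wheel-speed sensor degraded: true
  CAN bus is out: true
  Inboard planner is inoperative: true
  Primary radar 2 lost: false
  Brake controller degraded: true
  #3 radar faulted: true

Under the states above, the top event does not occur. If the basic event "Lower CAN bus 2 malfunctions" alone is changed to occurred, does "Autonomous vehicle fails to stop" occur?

No

Counterfactual: set "Lower CAN bus 2 malfunctions" to occurred.
Fallback branch unavailable [AND]: #2 front camera is down=occurs, Backup fallback module trips=occurs, North brake actuator lost=occurs → all inputs occur → occurs.
Perception stack down [AND]: Brake controller degraded=occurs, CAN bus is out=occurs, Fallback branch unavailable=occurs → all inputs occur → occurs.
Planning chain down [OR]: #3 radar faulted=occurs, Primary lidar lost=occurs → at least one input occurs → occurs.
Brake command down [OR]: Planning chain down=occurs, Inboard planner is inoperative=occurs → at least one input occurs → occurs.
Redundant channel lost [AND]: Wheel-speed sensor degraded=occurs, Upper perception node malfunctions=not → not all inputs occur → does not occur.
Actuation path down [OR]: Redundant channel lost=not, Inboard brake controller 2 degraded=not → no input occurs → does not occur.
Fallback branch 2 inoperative [OR]: Lower CAN bus 2 malfunctions=occurs, Front camera 2 offline=occurs → at least one input occurs → occurs.
Perception stack 2 unavailable [OR]: Inboard fallback module 2 trips=occurs, Primary brake actuator 2 fails=occurs, Primary radar 2 lost=not → at least one input occurs → occurs.
Planning chain 2 down [AND]: Fallback branch 2 inoperative=occurs, Perception stack 2 unavailable=occurs, Outboard lidar 2 malfunctions=occurs → all inputs occur → occurs.
Autonomous vehicle fails to stop [AND]: Perception stack down=occurs, Brake command down=occurs, Actuation path down=not, Planning chain 2 down=occurs → not all inputs occur → does not occur.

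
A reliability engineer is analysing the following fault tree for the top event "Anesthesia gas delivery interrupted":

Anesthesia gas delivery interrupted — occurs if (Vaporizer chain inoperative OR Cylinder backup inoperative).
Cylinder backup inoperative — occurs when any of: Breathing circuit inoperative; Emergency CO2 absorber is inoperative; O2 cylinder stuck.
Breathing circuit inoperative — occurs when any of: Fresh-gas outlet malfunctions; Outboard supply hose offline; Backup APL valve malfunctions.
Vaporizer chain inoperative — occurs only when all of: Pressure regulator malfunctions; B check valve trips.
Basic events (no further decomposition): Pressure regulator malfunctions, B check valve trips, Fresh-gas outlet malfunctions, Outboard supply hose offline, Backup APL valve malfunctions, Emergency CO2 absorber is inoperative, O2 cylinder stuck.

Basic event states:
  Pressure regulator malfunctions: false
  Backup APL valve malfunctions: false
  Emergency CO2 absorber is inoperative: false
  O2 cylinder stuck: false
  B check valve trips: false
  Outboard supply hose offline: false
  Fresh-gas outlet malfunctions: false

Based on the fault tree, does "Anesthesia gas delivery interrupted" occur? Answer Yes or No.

Vaporizer chain inoperative [AND]: Pressure regulator malfunctions=not, B check valve trips=not → not all inputs occur → does not occur.
Breathing circuit inoperative [OR]: Fresh-gas outlet malfunctions=not, Outboard supply hose offline=not, Backup APL valve malfunctions=not → no input occurs → does not occur.
Cylinder backup inoperative [OR]: Breathing circuit inoperative=not, Emergency CO2 absorber is inoperative=not, O2 cylinder stuck=not → no input occurs → does not occur.
Anesthesia gas delivery interrupted [OR]: Vaporizer chain inoperative=not, Cylinder backup inoperative=not → no input occurs → does not occur.

No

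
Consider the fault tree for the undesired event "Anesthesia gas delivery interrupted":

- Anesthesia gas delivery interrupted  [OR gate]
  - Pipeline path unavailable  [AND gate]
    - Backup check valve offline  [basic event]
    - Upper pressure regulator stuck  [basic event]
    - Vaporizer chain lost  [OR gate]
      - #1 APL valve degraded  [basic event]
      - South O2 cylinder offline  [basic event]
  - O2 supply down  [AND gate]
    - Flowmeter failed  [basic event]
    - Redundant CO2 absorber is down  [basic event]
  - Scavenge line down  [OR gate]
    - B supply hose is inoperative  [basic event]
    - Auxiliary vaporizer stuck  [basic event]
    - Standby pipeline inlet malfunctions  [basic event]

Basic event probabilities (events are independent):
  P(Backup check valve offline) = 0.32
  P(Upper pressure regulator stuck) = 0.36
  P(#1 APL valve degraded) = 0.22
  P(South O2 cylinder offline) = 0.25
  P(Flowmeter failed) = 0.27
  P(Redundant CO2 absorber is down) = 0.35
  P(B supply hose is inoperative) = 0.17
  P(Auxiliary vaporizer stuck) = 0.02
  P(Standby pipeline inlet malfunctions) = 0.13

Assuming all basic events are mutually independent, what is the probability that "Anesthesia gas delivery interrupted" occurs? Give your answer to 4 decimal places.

P(Vaporizer chain lost) [OR] = 1 − (1−0.22) × (1−0.25) = 0.415000
P(Pipeline path unavailable) [AND] = 0.32 × 0.36 × 0.415000 = 0.047808
P(O2 supply down) [AND] = 0.27 × 0.35 = 0.094500
P(Scavenge line down) [OR] = 1 − (1−0.17) × (1−0.02) × (1−0.13) = 0.292342
P(Anesthesia gas delivery interrupted) [OR] = 1 − (1−0.047808) × (1−0.094500) × (1−0.292342) = 0.389850
Rounded to 4 decimal places: P(Anesthesia gas delivery interrupted) ≈ 0.3899.

0.3899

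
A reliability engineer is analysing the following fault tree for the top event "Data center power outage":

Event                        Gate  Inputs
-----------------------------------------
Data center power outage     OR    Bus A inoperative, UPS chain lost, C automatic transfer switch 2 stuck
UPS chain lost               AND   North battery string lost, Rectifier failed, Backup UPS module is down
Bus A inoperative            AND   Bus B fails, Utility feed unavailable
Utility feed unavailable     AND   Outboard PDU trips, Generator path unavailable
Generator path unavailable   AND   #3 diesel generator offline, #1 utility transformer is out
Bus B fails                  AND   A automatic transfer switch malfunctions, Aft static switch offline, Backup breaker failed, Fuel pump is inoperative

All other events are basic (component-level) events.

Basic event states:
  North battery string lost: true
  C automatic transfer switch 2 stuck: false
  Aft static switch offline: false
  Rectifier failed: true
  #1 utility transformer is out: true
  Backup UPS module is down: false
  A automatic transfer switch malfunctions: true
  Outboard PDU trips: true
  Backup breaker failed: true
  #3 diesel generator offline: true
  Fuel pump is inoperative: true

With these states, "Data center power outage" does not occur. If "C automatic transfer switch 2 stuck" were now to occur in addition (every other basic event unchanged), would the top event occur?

Yes

Counterfactual: set "C automatic transfer switch 2 stuck" to occurred.
Bus B fails [AND]: A automatic transfer switch malfunctions=occurs, Aft static switch offline=not, Backup breaker failed=occurs, Fuel pump is inoperative=occurs → not all inputs occur → does not occur.
Generator path unavailable [AND]: #3 diesel generator offline=occurs, #1 utility transformer is out=occurs → all inputs occur → occurs.
Utility feed unavailable [AND]: Outboard PDU trips=occurs, Generator path unavailable=occurs → all inputs occur → occurs.
Bus A inoperative [AND]: Bus B fails=not, Utility feed unavailable=occurs → not all inputs occur → does not occur.
UPS chain lost [AND]: North battery string lost=occurs, Rectifier failed=occurs, Backup UPS module is down=not → not all inputs occur → does not occur.
Data center power outage [OR]: Bus A inoperative=not, UPS chain lost=not, C automatic transfer switch 2 stuck=occurs → at least one input occurs → occurs.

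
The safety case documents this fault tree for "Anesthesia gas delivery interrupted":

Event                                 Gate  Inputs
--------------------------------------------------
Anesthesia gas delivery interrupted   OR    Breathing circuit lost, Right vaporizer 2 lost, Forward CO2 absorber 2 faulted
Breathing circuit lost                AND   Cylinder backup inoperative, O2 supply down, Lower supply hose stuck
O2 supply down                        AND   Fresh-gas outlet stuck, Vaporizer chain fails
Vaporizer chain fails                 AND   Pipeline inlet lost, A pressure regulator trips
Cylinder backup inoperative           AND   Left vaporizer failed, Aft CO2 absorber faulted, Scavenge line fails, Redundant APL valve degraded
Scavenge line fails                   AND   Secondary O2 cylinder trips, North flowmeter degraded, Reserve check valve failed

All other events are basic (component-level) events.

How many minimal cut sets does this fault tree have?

Scavenge line fails [AND]: one cut set from each child combined → 1 × 1 × 1 = 1 cut set(s).
Cylinder backup inoperative [AND]: one cut set from each child combined → 1 × 1 × 1 × 1 = 1 cut set(s).
Vaporizer chain fails [AND]: one cut set from each child combined → 1 × 1 = 1 cut set(s).
O2 supply down [AND]: one cut set from each child combined → 1 × 1 = 1 cut set(s).
Breathing circuit lost [AND]: one cut set from each child combined → 1 × 1 × 1 = 1 cut set(s).
Anesthesia gas delivery interrupted [OR]: union of children's cut sets → 3 cut set(s).
Minimal cut sets: {A pressure regulator trips, Aft CO2 absorber faulted, Fresh-gas outlet stuck, Left vaporizer failed, Lower supply hose stuck, North flowmeter degraded, Pipeline inlet lost, Redundant APL valve degraded, Reserve check valve failed, Secondary O2 cylinder trips}; {Right vaporizer 2 lost}; {Forward CO2 absorber 2 faulted}.

3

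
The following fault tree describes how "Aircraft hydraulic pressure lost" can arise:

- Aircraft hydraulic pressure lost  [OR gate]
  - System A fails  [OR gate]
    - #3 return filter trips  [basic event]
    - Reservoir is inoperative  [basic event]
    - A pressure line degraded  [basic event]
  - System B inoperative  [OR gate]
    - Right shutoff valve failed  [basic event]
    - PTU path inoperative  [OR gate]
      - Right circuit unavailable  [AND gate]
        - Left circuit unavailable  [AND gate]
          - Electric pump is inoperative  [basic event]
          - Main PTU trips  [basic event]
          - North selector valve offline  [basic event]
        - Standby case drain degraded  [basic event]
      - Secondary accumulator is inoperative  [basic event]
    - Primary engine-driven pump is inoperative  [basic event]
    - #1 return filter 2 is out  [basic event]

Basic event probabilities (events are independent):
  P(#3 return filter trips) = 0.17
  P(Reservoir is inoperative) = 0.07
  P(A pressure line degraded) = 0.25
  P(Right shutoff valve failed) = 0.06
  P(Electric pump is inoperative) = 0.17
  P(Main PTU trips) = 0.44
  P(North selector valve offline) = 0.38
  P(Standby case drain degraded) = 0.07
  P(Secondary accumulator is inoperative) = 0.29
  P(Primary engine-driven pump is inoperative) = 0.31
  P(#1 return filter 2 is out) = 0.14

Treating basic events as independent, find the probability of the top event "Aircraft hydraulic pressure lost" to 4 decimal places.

P(System A fails) [OR] = 1 − (1−0.17) × (1−0.07) × (1−0.25) = 0.421075
P(Left circuit unavailable) [AND] = 0.17 × 0.44 × 0.38 = 0.028424
P(Right circuit unavailable) [AND] = 0.028424 × 0.07 = 0.001990
P(PTU path inoperative) [OR] = 1 − (1−0.001990) × (1−0.29) = 0.291413
P(System B inoperative) [OR] = 1 − (1−0.06) × (1−0.291413) × (1−0.31) × (1−0.14) = 0.604753
P(Aircraft hydraulic pressure lost) [OR] = 1 − (1−0.421075) × (1−0.604753) = 0.771182
Rounded to 4 decimal places: P(Aircraft hydraulic pressure lost) ≈ 0.7712.

0.7712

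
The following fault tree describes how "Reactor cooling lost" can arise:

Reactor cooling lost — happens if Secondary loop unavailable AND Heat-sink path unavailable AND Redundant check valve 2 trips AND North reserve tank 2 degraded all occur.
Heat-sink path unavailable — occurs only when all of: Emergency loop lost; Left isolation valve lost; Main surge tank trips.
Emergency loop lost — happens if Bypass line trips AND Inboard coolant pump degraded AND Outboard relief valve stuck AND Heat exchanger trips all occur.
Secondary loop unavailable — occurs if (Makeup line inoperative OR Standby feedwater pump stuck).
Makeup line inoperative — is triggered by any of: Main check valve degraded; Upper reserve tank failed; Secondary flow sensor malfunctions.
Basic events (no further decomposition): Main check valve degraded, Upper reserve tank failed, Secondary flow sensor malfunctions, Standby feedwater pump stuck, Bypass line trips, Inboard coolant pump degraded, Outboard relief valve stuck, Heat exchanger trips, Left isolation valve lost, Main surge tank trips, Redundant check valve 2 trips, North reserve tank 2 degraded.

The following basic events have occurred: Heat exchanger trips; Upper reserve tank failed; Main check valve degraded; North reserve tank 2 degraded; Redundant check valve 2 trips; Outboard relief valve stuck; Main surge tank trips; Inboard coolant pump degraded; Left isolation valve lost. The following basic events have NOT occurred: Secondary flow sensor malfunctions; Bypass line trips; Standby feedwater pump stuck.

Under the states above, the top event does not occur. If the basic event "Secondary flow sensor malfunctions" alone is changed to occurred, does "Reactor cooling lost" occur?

No

Counterfactual: set "Secondary flow sensor malfunctions" to occurred.
Makeup line inoperative [OR]: Main check valve degraded=occurs, Upper reserve tank failed=occurs, Secondary flow sensor malfunctions=occurs → at least one input occurs → occurs.
Secondary loop unavailable [OR]: Makeup line inoperative=occurs, Standby feedwater pump stuck=not → at least one input occurs → occurs.
Emergency loop lost [AND]: Bypass line trips=not, Inboard coolant pump degraded=occurs, Outboard relief valve stuck=occurs, Heat exchanger trips=occurs → not all inputs occur → does not occur.
Heat-sink path unavailable [AND]: Emergency loop lost=not, Left isolation valve lost=occurs, Main surge tank trips=occurs → not all inputs occur → does not occur.
Reactor cooling lost [AND]: Secondary loop unavailable=occurs, Heat-sink path unavailable=not, Redundant check valve 2 trips=occurs, North reserve tank 2 degraded=occurs → not all inputs occur → does not occur.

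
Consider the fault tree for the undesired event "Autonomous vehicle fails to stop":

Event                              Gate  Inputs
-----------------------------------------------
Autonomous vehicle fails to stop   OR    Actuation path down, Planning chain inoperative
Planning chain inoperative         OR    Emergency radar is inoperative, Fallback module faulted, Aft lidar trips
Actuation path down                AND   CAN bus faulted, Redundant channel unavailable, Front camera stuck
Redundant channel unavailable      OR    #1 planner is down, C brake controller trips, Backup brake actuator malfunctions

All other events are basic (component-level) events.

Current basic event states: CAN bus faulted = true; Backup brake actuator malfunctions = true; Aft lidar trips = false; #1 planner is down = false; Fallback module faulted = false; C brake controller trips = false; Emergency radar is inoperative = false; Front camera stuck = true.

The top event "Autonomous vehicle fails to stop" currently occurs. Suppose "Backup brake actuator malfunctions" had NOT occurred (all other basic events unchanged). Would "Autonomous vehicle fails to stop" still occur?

No

Counterfactual: set "Backup brake actuator malfunctions" to not occurred.
Redundant channel unavailable [OR]: #1 planner is down=not, C brake controller trips=not, Backup brake actuator malfunctions=not → no input occurs → does not occur.
Actuation path down [AND]: CAN bus faulted=occurs, Redundant channel unavailable=not, Front camera stuck=occurs → not all inputs occur → does not occur.
Planning chain inoperative [OR]: Emergency radar is inoperative=not, Fallback module faulted=not, Aft lidar trips=not → no input occurs → does not occur.
Autonomous vehicle fails to stop [OR]: Actuation path down=not, Planning chain inoperative=not → no input occurs → does not occur.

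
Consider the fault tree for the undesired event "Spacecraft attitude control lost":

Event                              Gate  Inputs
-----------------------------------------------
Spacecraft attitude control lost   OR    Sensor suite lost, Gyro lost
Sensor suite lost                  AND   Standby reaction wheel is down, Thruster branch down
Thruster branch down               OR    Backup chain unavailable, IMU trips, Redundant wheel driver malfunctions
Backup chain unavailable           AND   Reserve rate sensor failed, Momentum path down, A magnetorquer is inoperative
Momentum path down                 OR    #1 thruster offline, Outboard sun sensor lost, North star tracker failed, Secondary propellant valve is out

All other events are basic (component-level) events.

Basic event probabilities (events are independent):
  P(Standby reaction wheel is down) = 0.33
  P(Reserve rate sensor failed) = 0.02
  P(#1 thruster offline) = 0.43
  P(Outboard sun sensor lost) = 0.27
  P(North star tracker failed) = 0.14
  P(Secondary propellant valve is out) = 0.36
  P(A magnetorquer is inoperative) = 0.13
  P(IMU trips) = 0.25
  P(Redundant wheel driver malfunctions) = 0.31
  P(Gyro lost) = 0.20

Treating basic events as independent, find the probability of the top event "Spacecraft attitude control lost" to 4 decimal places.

0.3277

P(Momentum path down) [OR] = 1 − (1−0.43) × (1−0.27) × (1−0.14) × (1−0.36) = 0.770979
P(Backup chain unavailable) [AND] = 0.02 × 0.770979 × 0.13 = 0.002005
P(Thruster branch down) [OR] = 1 − (1−0.002005) × (1−0.25) × (1−0.31) = 0.483538
P(Sensor suite lost) [AND] = 0.33 × 0.483538 = 0.159568
P(Spacecraft attitude control lost) [OR] = 1 − (1−0.159568) × (1−0.20) = 0.327654
Rounded to 4 decimal places: P(Spacecraft attitude control lost) ≈ 0.3277.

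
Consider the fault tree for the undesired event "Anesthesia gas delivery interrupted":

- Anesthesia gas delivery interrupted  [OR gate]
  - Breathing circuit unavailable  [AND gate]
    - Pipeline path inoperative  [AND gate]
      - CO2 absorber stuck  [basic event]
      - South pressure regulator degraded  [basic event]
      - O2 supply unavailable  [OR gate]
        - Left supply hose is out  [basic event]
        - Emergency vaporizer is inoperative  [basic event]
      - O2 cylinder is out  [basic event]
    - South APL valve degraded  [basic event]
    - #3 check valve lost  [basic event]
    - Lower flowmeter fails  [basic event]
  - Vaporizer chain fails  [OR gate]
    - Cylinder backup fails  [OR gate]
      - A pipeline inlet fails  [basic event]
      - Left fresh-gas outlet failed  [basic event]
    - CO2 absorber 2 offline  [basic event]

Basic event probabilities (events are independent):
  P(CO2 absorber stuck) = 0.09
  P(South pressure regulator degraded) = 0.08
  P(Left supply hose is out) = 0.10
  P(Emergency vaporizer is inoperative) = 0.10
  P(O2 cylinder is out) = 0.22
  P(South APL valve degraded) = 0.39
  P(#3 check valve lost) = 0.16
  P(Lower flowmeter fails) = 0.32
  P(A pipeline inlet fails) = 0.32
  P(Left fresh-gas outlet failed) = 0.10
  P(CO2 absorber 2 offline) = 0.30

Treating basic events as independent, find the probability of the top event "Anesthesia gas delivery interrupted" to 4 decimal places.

0.5716

P(O2 supply unavailable) [OR] = 1 − (1−0.10) × (1−0.10) = 0.190000
P(Pipeline path inoperative) [AND] = 0.09 × 0.08 × 0.190000 × 0.22 = 0.000301
P(Breathing circuit unavailable) [AND] = 0.000301 × 0.39 × 0.16 × 0.32 = 0.000006
P(Cylinder backup fails) [OR] = 1 − (1−0.32) × (1−0.10) = 0.388000
P(Vaporizer chain fails) [OR] = 1 − (1−0.388000) × (1−0.30) = 0.571600
P(Anesthesia gas delivery interrupted) [OR] = 1 − (1−0.000006) × (1−0.571600) = 0.571603
Rounded to 4 decimal places: P(Anesthesia gas delivery interrupted) ≈ 0.5716.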